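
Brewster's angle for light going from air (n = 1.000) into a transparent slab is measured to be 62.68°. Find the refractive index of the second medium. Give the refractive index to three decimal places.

n ≈ 1.936

Brewster's law: tan θ_B = n₂/n₁ (light incident in air, refracted into a transparent slab).
n₂ = n₁ tan θ_B = 1.000 × tan 62.68° = 1.936.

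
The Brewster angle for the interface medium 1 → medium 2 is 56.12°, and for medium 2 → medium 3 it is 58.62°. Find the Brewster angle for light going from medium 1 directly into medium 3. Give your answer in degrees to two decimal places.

θ_B ≈ 67.73°

tan θ_B(1→2) = n₂/n₁ = tan 56.12° = 1.4893.
tan θ_B(2→3) = n₃/n₂ = tan 58.62° = 1.6395.
So n₃/n₁ = (n₂/n₁)(n₃/n₂) = 1.4893 × 1.6395 = 2.4417.
θ_B(1→3) = arctan(2.4417) = 67.73°.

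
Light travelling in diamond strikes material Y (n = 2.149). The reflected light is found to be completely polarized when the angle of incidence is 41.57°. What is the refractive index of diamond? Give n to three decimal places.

At the polarizing angle, tan θ_B = n₂/n₁ with n₁ on the incident side (diamond) and n₂ on the transmitted side (material Y).
n₁ = n₂ / tan θ_B = 2.149 / tan 41.57° = 2.423.

n ≈ 2.423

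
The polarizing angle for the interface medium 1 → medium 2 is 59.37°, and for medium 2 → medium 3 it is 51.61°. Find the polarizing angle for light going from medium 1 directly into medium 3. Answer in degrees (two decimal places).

θ_B ≈ 64.87°

Each Brewster angle gives a ratio: n₂/n₁ = tan 59.37° = 1.6889, n₃/n₂ = tan 51.61° = 1.2621.
So n₃/n₁ = (n₂/n₁)(n₃/n₂) = 1.6889 × 1.2621 = 2.1316.
θ_B(1→3) = arctan(2.1316) = 64.87°.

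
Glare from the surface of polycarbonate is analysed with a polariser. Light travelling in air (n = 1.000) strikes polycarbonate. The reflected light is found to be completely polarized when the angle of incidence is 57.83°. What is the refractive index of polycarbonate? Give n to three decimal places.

Brewster's law: tan θ_B = n₂/n₁ (light incident in air, refracted into polycarbonate).
n₂ = n₁ tan θ_B = 1.000 × tan 57.83° = 1.590.

n ≈ 1.590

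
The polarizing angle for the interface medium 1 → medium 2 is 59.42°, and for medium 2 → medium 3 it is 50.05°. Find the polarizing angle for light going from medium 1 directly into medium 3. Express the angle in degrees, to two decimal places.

θ_B ≈ 63.67°

Each Brewster angle gives a ratio: n₂/n₁ = tan 59.42° = 1.6923, n₃/n₂ = tan 50.05° = 1.1939.
Multiplying, n₃/n₁ = 1.6923 × 1.1939 = 2.0203, and θ_B(1→3) = arctan 2.0203 = 63.67°.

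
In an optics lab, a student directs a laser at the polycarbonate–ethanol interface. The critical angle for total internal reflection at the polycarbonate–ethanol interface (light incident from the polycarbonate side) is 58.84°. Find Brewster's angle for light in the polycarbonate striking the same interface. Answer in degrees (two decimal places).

n₂/n₁ = sin θ_c = sin 58.84° = 0.8557.
tan θ_B equals the same ratio, so θ_B = arctan(0.8557) = 40.55°.

θ_B ≈ 40.55°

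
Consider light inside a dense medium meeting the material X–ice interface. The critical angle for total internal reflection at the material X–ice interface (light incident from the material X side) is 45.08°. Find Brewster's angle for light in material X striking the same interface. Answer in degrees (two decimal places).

θ_B ≈ 35.30°

n₂/n₁ = sin θ_c = sin 45.08° = 0.7081.
tan θ_B equals the same ratio, so θ_B = arctan(0.7081) = 35.30°.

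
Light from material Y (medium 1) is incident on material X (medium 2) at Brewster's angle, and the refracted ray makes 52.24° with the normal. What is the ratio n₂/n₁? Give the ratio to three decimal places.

θ_B + θ_t = 90°, so θ_B = 90° − 52.24° = 37.76°.
Then n₂/n₁ = tan θ_B = tan 37.76° = 0.775.

n₂/n₁ ≈ 0.775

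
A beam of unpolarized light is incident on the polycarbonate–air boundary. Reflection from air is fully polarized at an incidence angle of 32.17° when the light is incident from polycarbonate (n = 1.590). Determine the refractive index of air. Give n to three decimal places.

n ≈ 1.000

Full polarization of the reflected beam means tan θ_B = n₂/n₁, where n₁ is the incident medium (polycarbonate).
n₂ = n₁ tan θ_B = 1.590 × tan 32.17° = 1.000.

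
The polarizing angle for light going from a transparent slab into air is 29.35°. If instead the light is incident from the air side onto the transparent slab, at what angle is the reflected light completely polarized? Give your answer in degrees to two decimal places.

Reversing the direction swaps n₁ and n₂, so tan θ_B' = 1/tan θ_B and θ_B' = 90° − θ_B.
Hence θ_B' = 90° − 29.35° = 60.65°.

θ_B' ≈ 60.65°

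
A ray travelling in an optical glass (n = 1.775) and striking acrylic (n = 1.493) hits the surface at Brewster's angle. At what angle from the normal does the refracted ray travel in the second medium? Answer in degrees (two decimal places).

tan θ_B = n₂/n₁ = 1.493/1.775 = 0.8411, so θ_B = 40.07°.
At Brewster's angle the reflected and refracted rays are perpendicular, so θ_t = 90° − θ_B = 90° − 40.07° = 49.93°.

θ_t ≈ 49.93°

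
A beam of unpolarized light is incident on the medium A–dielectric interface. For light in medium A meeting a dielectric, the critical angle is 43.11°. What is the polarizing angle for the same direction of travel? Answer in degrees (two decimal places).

n₂/n₁ = sin θ_c = sin 43.11° = 0.6834.
tan θ_B equals the same ratio, so θ_B = arctan(0.6834) = 34.35°.

θ_B ≈ 34.35°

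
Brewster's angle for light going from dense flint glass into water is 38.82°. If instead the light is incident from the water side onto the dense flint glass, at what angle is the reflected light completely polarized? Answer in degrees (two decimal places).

θ_B' ≈ 51.18°

tan θ_B' = n₁/n₂ = 1/tan θ_B, so θ_B' = 90° − θ_B.
θ_B' = 90° − 38.82° = 51.18°.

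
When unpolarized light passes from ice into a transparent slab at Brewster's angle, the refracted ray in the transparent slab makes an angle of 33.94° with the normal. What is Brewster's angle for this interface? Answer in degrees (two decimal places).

θ_B ≈ 56.06°

Since the reflected and refracted rays are at right angles at the polarizing angle, θ_B + θ_t = 90°.
θ_B = 90° − 33.94° = 56.06°.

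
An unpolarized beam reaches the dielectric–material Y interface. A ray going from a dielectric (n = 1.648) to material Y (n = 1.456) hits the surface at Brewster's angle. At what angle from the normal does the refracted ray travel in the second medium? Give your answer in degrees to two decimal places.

First find Brewster's angle: tan θ_B = 1.456/1.648 = 0.8835, giving θ_B = 41.46°.
The refracted ray is perpendicular to the reflected ray, so θ_t = 90° − θ_B = 48.54°.

θ_t ≈ 48.54°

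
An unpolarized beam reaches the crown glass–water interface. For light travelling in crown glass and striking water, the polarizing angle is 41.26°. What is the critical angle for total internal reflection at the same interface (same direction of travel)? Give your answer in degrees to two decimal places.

θ_c ≈ 61.32°

n₂/n₁ = tan 41.26° = 0.8773; the critical angle satisfies sin θ_c = n₂/n₁.
θ_c = arcsin(0.8773) = 61.32°.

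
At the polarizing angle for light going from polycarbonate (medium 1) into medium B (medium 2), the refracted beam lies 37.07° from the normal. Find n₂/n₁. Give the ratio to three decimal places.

θ_B + θ_t = 90°, so θ_B = 90° − 37.07° = 52.93°.
tan θ_B = n₂/n₁, so n₂/n₁ = tan 52.93° = 1.324.

n₂/n₁ ≈ 1.324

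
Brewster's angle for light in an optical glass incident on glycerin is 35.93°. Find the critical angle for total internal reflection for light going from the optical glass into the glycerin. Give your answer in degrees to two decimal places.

n₂/n₁ = tan 35.93° = 0.7247; the critical angle satisfies sin θ_c = n₂/n₁.
θ_c = arcsin(0.7247) = 46.44°.

θ_c ≈ 46.44°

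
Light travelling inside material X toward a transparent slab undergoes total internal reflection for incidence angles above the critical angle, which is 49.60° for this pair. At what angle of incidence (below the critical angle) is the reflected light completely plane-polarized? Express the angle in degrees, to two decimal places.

θ_B ≈ 37.29°

At the critical angle sin θ_c = n₂/n₁, giving n₂/n₁ = sin 49.60° = 0.7615.
Then tan θ_B = n₂/n₁ = 0.7615, so θ_B = arctan 0.7615 = 37.29°.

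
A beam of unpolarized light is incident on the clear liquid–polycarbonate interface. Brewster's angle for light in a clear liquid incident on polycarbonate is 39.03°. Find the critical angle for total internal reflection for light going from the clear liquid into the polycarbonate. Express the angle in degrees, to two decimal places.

θ_c ≈ 54.16°

tan θ_B = n₂/n₁ = tan 39.03° = 0.8107.
Total internal reflection: sin θ_c = n₂/n₁ = 0.8107.
θ_c = arcsin(0.8107) = 54.16°.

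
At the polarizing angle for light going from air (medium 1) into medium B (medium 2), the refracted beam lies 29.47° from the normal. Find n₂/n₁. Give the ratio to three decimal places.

At Brewster incidence θ_B = 90° − θ_t = 90° − 29.47° = 60.53°.
Then n₂/n₁ = tan θ_B = tan 60.53° = 1.770.

n₂/n₁ ≈ 1.770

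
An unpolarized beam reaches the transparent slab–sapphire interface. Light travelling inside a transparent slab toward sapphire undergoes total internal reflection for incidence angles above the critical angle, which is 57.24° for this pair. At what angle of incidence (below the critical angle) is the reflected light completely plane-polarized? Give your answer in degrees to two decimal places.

θ_B ≈ 40.06°

n₂/n₁ = sin θ_c = sin 57.24° = 0.8409.
tan θ_B equals the same ratio, so θ_B = arctan(0.8409) = 40.06°.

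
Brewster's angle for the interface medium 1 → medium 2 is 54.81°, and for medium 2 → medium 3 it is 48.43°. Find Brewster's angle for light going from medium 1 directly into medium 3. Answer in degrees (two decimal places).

n₂/n₁ = tan 54.81° = 1.4181 and n₃/n₂ = tan 48.43° = 1.1275.
So n₃/n₁ = (n₂/n₁)(n₃/n₂) = 1.4181 × 1.1275 = 1.5989.
θ_B(1→3) = arctan(1.5989) = 57.98°.

θ_B ≈ 57.98°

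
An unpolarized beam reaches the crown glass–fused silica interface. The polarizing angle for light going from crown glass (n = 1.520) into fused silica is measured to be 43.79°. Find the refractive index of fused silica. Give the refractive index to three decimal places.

Full polarization of the reflected beam means tan θ_B = n₂/n₁, where n₁ is the incident medium (crown glass).
n₂ = n₁ tan θ_B = 1.520 × tan 43.79° = 1.457.

n ≈ 1.457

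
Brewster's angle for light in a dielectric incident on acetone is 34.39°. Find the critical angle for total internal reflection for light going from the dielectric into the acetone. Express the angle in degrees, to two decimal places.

tan θ_B = n₂/n₁ = tan 34.39° = 0.6845.
Total internal reflection: sin θ_c = n₂/n₁ = 0.6845.
θ_c = arcsin(0.6845) = 43.19°.

θ_c ≈ 43.19°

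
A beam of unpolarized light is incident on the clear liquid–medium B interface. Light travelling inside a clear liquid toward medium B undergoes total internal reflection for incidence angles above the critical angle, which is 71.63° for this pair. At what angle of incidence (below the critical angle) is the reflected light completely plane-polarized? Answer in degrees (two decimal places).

θ_B ≈ 43.50°

At the critical angle sin θ_c = n₂/n₁, giving n₂/n₁ = sin 71.63° = 0.9490.
Then tan θ_B = n₂/n₁ = 0.9490, so θ_B = arctan 0.9490 = 43.50°.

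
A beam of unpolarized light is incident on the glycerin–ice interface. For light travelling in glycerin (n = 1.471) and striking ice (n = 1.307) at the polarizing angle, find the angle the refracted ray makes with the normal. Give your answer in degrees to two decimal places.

θ_t ≈ 48.38°

θ_B = arctan(n₂/n₁) = arctan(1.307/1.471) = 41.62°.
At Brewster's angle the reflected and refracted rays are perpendicular, so θ_t = 90° − θ_B = 90° − 41.62° = 48.38°.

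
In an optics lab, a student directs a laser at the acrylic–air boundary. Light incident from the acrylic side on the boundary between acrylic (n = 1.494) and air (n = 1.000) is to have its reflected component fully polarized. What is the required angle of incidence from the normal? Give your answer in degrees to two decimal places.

The reflected p-component vanishes when tan θ_B = n₂/n₁.
tan θ_B = n₂/n₁ = 1.000/1.494 = 0.6693.
θ_B = arctan(0.6693) = 33.80°.

θ_B ≈ 33.80°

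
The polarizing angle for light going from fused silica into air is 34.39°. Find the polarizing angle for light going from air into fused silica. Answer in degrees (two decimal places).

θ_B' ≈ 55.61°

The two Brewster angles are complementary: θ_B' = 90° − θ_B = 90° − 34.39° = 55.61°.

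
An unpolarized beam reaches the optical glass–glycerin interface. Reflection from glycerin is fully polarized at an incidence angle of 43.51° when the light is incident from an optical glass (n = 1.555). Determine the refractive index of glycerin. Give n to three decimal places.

Brewster's law: tan θ_B = n₂/n₁ (light incident in an optical glass, refracted into glycerin).
n₂ = n₁ tan θ_B = 1.555 × tan 43.51° = 1.476.

n ≈ 1.476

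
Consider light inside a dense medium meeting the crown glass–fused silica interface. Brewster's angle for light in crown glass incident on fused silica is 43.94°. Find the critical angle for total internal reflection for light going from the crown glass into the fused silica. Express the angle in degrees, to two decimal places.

tan θ_B = n₂/n₁ = tan 43.94° = 0.9637.
Total internal reflection: sin θ_c = n₂/n₁ = 0.9637.
θ_c = arcsin(0.9637) = 74.51°.

θ_c ≈ 74.51°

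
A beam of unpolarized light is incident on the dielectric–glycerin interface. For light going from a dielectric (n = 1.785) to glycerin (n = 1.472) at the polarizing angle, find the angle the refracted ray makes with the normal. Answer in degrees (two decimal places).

θ_B = arctan(n₂/n₁) = arctan(1.472/1.785) = 39.51°.
Since θ_B + θ_t = 90° at Brewster incidence, θ_t = 90° − 39.51° = 50.49°.

θ_t ≈ 50.49°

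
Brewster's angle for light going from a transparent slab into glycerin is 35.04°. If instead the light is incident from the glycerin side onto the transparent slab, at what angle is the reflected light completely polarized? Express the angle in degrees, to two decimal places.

θ_B' ≈ 54.96°

Reversing the direction swaps n₁ and n₂, so tan θ_B' = 1/tan θ_B and θ_B' = 90° − θ_B.
Hence θ_B' = 90° − 35.04° = 54.96°.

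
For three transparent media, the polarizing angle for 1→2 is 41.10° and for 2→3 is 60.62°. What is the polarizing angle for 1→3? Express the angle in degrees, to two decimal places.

Each Brewster angle gives a ratio: n₂/n₁ = tan 41.10° = 0.8724, n₃/n₂ = tan 60.62° = 1.7762.
n₃/n₁ = 1.5494. Then tan θ_B(1→3) = n₃/n₁, so θ_B(1→3) = arctan(1.5494) = 57.16°.

θ_B ≈ 57.16°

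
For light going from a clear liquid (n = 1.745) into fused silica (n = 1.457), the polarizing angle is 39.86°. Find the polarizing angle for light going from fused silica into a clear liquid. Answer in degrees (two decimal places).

θ_B' ≈ 50.14°

The two Brewster angles are complementary: θ_B' = 90° − θ_B = 90° − 39.86° = 50.14°.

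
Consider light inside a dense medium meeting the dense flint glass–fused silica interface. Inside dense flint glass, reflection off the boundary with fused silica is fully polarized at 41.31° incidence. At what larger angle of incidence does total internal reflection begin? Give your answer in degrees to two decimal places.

n₂/n₁ = tan 41.31° = 0.8788; the critical angle satisfies sin θ_c = n₂/n₁.
θ_c = arcsin(0.8788) = 61.50°.

θ_c ≈ 61.50°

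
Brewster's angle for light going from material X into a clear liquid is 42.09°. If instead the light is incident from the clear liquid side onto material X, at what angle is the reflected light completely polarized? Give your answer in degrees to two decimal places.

θ_B' ≈ 47.91°

The two Brewster angles are complementary: θ_B' = 90° − θ_B = 90° − 42.09° = 47.91°.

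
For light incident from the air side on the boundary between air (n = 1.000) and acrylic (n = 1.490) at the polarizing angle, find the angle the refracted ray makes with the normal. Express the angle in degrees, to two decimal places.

θ_t ≈ 33.87°

θ_B = arctan(n₂/n₁) = arctan(1.490/1.000) = 56.13°.
Since θ_B + θ_t = 90° at Brewster incidence, θ_t = 90° − 56.13° = 33.87°.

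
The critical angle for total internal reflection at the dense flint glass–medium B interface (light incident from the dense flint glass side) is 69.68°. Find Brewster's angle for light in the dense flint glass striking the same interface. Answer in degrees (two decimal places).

θ_B ≈ 43.16°

sin θ_c = n₂/n₁, so n₂/n₁ = sin 69.68° = 0.9378.
Brewster: tan θ_B = n₂/n₁ = 0.9378.
θ_B = arctan(0.9378) = 43.16°.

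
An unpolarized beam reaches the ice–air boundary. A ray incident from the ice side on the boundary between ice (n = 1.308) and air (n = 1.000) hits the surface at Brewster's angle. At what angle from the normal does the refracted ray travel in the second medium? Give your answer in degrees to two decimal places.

θ_t ≈ 52.60°

tan θ_B = n₂/n₁ = 1.000/1.308 = 0.7645, so θ_B = 37.40°.
Since θ_B + θ_t = 90° at Brewster incidence, θ_t = 90° − 37.40° = 52.60°.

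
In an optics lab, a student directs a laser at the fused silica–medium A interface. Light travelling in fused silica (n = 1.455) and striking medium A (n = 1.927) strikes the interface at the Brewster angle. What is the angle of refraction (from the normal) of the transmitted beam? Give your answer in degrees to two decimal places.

θ_t ≈ 37.05°

First find Brewster's angle: tan θ_B = 1.927/1.455 = 1.3244, giving θ_B = 52.95°.
The refracted ray is perpendicular to the reflected ray, so θ_t = 90° − θ_B = 37.05°.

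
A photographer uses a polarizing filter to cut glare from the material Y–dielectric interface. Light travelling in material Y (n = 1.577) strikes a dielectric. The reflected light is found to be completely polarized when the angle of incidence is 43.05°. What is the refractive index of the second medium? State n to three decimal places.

At Brewster's angle, tan θ_B = n₂/n₁ with n₁ on the incident side (material Y) and n₂ on the transmitted side (a dielectric).
n₂ = n₁ tan θ_B = 1.577 × tan 43.05° = 1.473.

n ≈ 1.473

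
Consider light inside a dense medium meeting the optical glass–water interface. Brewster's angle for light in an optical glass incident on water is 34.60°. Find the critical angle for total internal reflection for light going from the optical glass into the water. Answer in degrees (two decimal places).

tan θ_B = n₂/n₁ = tan 34.60° = 0.6899.
Total internal reflection: sin θ_c = n₂/n₁ = 0.6899.
θ_c = arcsin(0.6899) = 43.62°.

θ_c ≈ 43.62°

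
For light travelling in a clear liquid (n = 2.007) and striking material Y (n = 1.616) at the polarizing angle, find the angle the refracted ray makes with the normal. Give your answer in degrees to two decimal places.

θ_B = arctan(n₂/n₁) = arctan(1.616/2.007) = 38.84°.
The refracted ray is perpendicular to the reflected ray, so θ_t = 90° − θ_B = 51.16°.

θ_t ≈ 51.16°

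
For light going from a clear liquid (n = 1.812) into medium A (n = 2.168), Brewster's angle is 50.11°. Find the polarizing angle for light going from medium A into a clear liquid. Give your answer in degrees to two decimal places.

Reversing the direction swaps n₁ and n₂, so tan θ_B' = 1/tan θ_B and θ_B' = 90° − θ_B.
Hence θ_B' = 90° − 50.11° = 39.89°.

θ_B' ≈ 39.89°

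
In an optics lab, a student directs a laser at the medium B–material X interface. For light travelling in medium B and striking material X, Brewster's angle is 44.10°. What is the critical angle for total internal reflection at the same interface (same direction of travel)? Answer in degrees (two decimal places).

tan θ_B = n₂/n₁ = tan 44.10° = 0.9691.
Total internal reflection: sin θ_c = n₂/n₁ = 0.9691.
θ_c = arcsin(0.9691) = 75.71°.

θ_c ≈ 75.71°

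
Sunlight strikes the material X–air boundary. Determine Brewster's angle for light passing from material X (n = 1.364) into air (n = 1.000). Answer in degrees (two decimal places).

Brewster's condition: tan θ_B = n₂/n₁ = 1.000/1.364 = 0.7331.
θ_B = arctan(0.7331) = 36.25°.

θ_B ≈ 36.25°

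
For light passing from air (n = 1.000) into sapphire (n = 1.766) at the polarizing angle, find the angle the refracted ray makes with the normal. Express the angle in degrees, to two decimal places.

θ_t ≈ 29.52°

θ_B = arctan(n₂/n₁) = arctan(1.766/1.000) = 60.48°.
At Brewster's angle the reflected and refracted rays are perpendicular, so θ_t = 90° − θ_B = 90° − 60.48° = 29.52°.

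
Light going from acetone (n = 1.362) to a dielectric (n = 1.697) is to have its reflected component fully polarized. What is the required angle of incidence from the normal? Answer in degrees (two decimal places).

tan θ_B = n₂/n₁ = 1.697/1.362 = 1.2460. Taking the arctangent, θ_B = 51.25°.

θ_B ≈ 51.25°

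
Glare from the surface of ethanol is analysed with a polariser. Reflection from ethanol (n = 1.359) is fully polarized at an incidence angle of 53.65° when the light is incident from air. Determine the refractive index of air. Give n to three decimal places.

At Brewster's angle, tan θ_B = n₂/n₁ with n₁ on the incident side (air) and n₂ on the transmitted side (ethanol).
n₁ = n₂ / tan θ_B = 1.359 / tan 53.65° = 1.000.

n ≈ 1.000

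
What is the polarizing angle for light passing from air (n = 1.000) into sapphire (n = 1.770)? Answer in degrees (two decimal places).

tan θ_B = n₂/n₁ = 1.770/1.000 = 1.7700.
So θ_B = arctan 1.7700 = 60.53°.

θ_B ≈ 60.53°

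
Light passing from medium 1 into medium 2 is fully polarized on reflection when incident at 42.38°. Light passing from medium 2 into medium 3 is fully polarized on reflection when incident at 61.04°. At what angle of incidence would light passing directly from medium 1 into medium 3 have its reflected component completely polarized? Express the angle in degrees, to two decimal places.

tan θ_B(1→2) = n₂/n₁ = tan 42.38° = 0.9125.
tan θ_B(2→3) = n₃/n₂ = tan 61.04° = 1.8070.
n₃/n₁ = 1.6489. Then tan θ_B(1→3) = n₃/n₁, so θ_B(1→3) = arctan(1.6489) = 58.76°.

θ_B ≈ 58.76°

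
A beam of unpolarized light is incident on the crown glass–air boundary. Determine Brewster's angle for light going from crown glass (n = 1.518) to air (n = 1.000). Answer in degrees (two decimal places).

θ_B ≈ 33.38°

The reflected p-component vanishes when tan θ_B = n₂/n₁.
tan θ_B = n₂/n₁ = 1.000/1.518 = 0.6588. Taking the arctangent, θ_B = 33.38°.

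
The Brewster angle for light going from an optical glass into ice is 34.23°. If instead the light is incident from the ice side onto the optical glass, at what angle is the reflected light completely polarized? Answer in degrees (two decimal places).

θ_B' ≈ 55.77°

Reversing the direction swaps n₁ and n₂, so tan θ_B' = 1/tan θ_B and θ_B' = 90° − θ_B.
Hence θ_B' = 90° − 34.23° = 55.77°.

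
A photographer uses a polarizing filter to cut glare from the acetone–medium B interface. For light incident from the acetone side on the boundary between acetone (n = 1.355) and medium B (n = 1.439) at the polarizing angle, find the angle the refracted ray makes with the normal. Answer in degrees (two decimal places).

First find Brewster's angle: tan θ_B = 1.439/1.355 = 1.0620, giving θ_B = 46.72°.
The refracted ray is perpendicular to the reflected ray, so θ_t = 90° − θ_B = 43.28°.

θ_t ≈ 43.28°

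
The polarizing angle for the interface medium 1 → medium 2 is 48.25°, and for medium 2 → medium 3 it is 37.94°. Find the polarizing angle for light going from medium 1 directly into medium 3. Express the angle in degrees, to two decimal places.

tan θ_B(1→2) = n₂/n₁ = tan 48.25° = 1.1204.
tan θ_B(2→3) = n₃/n₂ = tan 37.94° = 0.7796.
So n₃/n₁ = (n₂/n₁)(n₃/n₂) = 1.1204 × 0.7796 = 0.8735.
θ_B(1→3) = arctan(0.8735) = 41.14°.

θ_B ≈ 41.14°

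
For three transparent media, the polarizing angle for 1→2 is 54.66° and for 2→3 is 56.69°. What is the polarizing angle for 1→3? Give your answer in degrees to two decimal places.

θ_B ≈ 65.02°

tan θ_B(1→2) = n₂/n₁ = tan 54.66° = 1.4103.
tan θ_B(2→3) = n₃/n₂ = tan 56.69° = 1.5218.
So n₃/n₁ = (n₂/n₁)(n₃/n₂) = 1.4103 × 1.5218 = 2.1461.
θ_B(1→3) = arctan(2.1461) = 65.02°.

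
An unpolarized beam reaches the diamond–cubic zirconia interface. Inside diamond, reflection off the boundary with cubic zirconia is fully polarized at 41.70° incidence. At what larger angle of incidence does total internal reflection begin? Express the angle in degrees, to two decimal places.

θ_c ≈ 63.00°

n₂/n₁ = tan 41.70° = 0.8910; the critical angle satisfies sin θ_c = n₂/n₁.
θ_c = arcsin(0.8910) = 63.00°.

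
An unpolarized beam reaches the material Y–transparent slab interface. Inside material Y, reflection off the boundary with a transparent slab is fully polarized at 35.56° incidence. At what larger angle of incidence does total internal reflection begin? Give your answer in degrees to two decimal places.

tan θ_B = n₂/n₁ = tan 35.56° = 0.7149.
Total internal reflection: sin θ_c = n₂/n₁ = 0.7149.
θ_c = arcsin(0.7149) = 45.63°.

θ_c ≈ 45.63°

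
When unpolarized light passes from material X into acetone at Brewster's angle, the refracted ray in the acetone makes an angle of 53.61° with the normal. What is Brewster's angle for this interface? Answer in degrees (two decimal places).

θ_B ≈ 36.39°

Since the reflected and refracted rays are at right angles at the polarizing angle, θ_B + θ_t = 90°.
θ_B = 90° − 53.61° = 36.39°.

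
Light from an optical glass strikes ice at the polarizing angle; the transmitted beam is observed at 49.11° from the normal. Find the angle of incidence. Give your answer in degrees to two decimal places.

At Brewster's angle the reflected and refracted rays are perpendicular, so θ_B + θ_t = 90°.
So θ_B = 90° − θ_t = 90° − 49.11° = 40.89°.

θ_B ≈ 40.89°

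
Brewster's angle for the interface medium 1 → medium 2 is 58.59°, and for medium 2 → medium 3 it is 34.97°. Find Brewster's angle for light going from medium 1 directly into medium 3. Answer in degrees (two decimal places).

θ_B ≈ 48.88°

n₂/n₁ = tan 58.59° = 1.6376 and n₃/n₂ = tan 34.97° = 0.6994.
n₃/n₁ = 1.1454. Then tan θ_B(1→3) = n₃/n₁, so θ_B(1→3) = arctan(1.1454) = 48.88°.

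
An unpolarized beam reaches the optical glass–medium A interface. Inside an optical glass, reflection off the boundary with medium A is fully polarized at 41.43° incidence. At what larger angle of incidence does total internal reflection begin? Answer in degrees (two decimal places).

From Brewster, n₂/n₁ = tan θ_B = tan 41.43° = 0.8825.
Then sin θ_c = n₂/n₁ = 0.8825, so θ_c = arcsin 0.8825 = 61.95°.

θ_c ≈ 61.95°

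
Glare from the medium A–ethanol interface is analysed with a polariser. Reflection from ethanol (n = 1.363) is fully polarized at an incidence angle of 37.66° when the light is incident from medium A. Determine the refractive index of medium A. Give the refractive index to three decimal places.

n ≈ 1.766

Full polarization of the reflected beam means tan θ_B = n₂/n₁, where n₁ is the incident medium (medium A).
n₁ = n₂ / tan θ_B = 1.363 / tan 37.66° = 1.766.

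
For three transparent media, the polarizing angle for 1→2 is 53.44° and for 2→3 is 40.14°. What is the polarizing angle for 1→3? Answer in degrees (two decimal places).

Each Brewster angle gives a ratio: n₂/n₁ = tan 53.44° = 1.3485, n₃/n₂ = tan 40.14° = 0.8433.
n₃/n₁ = 1.1371. Then tan θ_B(1→3) = n₃/n₁, so θ_B(1→3) = arctan(1.1371) = 48.67°.

θ_B ≈ 48.67°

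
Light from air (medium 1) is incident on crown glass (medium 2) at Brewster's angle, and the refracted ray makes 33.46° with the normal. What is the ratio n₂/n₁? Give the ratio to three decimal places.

n₂/n₁ ≈ 1.513

θ_B + θ_t = 90°, so θ_B = 90° − 33.46° = 56.54°.
Then n₂/n₁ = tan θ_B = tan 56.54° = 1.513.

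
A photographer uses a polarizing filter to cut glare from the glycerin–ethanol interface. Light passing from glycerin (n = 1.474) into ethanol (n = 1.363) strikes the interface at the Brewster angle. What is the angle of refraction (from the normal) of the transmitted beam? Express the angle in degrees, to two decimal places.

First find Brewster's angle: tan θ_B = 1.363/1.474 = 0.9247, giving θ_B = 42.76°.
Since θ_B + θ_t = 90° at Brewster incidence, θ_t = 90° − 42.76° = 47.24°.

θ_t ≈ 47.24°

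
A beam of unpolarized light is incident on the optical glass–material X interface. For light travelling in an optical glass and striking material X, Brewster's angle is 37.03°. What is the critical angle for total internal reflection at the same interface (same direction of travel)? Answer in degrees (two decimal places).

n₂/n₁ = tan 37.03° = 0.7544; the critical angle satisfies sin θ_c = n₂/n₁.
θ_c = arcsin(0.7544) = 48.97°.

θ_c ≈ 48.97°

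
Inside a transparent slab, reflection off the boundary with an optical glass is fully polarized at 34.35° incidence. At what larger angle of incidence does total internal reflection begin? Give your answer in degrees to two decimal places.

θ_c ≈ 43.11°

n₂/n₁ = tan 34.35° = 0.6834; the critical angle satisfies sin θ_c = n₂/n₁.
θ_c = arcsin(0.6834) = 43.11°.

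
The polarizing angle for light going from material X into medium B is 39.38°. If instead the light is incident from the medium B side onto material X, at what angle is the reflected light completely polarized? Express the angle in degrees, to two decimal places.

θ_B' ≈ 50.62°

tan θ_B' = n₁/n₂ = 1/tan θ_B, so θ_B' = 90° − θ_B.
θ_B' = 90° − 39.38° = 50.62°.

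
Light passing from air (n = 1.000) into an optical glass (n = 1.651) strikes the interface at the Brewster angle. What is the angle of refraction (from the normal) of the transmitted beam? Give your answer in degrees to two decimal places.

tan θ_B = n₂/n₁ = 1.651/1.000 = 1.6510, so θ_B = 58.80°.
The refracted ray is perpendicular to the reflected ray, so θ_t = 90° − θ_B = 31.20°.

θ_t ≈ 31.20°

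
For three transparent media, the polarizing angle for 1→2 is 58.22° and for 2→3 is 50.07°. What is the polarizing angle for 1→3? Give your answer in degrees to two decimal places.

tan θ_B(1→2) = n₂/n₁ = tan 58.22° = 1.6141.
tan θ_B(2→3) = n₃/n₂ = tan 50.07° = 1.1947.
So n₃/n₁ = (n₂/n₁)(n₃/n₂) = 1.6141 × 1.1947 = 1.9284.
θ_B(1→3) = arctan(1.9284) = 62.59°.

θ_B ≈ 62.59°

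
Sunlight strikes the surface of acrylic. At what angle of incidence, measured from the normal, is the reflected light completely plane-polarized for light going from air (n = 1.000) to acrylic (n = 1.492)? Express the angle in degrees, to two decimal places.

Brewster's condition: tan θ_B = n₂/n₁ = 1.492/1.000 = 1.4920.
θ_B = arctan(1.4920) = 56.17°.

θ_B ≈ 56.17°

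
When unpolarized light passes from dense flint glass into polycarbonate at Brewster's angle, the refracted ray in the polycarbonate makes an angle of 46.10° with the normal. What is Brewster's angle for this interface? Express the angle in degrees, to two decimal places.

θ_B ≈ 43.90°

Brewster's condition makes the reflected and refracted beams perpendicular: θ_B + θ_t = 90°.
θ_B = 90° − 46.10° = 43.90°.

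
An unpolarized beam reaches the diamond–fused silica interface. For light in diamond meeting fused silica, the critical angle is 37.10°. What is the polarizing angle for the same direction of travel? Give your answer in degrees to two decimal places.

n₂/n₁ = sin θ_c = sin 37.10° = 0.6032.
tan θ_B equals the same ratio, so θ_B = arctan(0.6032) = 31.10°.

θ_B ≈ 31.10°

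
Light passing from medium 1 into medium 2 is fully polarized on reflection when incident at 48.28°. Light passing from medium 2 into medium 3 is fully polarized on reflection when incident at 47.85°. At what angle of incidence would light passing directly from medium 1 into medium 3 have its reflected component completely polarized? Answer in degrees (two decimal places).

tan θ_B(1→2) = n₂/n₁ = tan 48.28° = 1.1216.
tan θ_B(2→3) = n₃/n₂ = tan 47.85° = 1.1048.
Multiplying, n₃/n₁ = 1.1216 × 1.1048 = 1.2391, and θ_B(1→3) = arctan 1.2391 = 51.10°.

θ_B ≈ 51.10°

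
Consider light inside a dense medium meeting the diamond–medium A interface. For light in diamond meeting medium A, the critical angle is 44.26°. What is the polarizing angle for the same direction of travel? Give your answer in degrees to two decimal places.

At the critical angle sin θ_c = n₂/n₁, giving n₂/n₁ = sin 44.26° = 0.6979.
Then tan θ_B = n₂/n₁ = 0.6979, so θ_B = arctan 0.6979 = 34.91°.

θ_B ≈ 34.91°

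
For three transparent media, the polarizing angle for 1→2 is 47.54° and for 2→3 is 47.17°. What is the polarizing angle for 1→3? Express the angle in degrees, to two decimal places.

Each Brewster angle gives a ratio: n₂/n₁ = tan 47.54° = 1.0928, n₃/n₂ = tan 47.17° = 1.0788.
n₃/n₁ = 1.1789. Then tan θ_B(1→3) = n₃/n₁, so θ_B(1→3) = arctan(1.1789) = 49.69°.

θ_B ≈ 49.69°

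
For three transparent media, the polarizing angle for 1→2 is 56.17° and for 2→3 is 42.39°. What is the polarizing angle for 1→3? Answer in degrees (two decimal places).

θ_B ≈ 53.71°

n₂/n₁ = tan 56.17° = 1.4921 and n₃/n₂ = tan 42.39° = 0.9128.
Multiplying, n₃/n₁ = 1.4921 × 0.9128 = 1.3620, and θ_B(1→3) = arctan 1.3620 = 53.71°.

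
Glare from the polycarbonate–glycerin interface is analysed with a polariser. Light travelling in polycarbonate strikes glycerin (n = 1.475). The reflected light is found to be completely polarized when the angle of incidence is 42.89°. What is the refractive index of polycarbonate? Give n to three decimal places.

n ≈ 1.588

Brewster's law: tan θ_B = n₂/n₁ (light incident in polycarbonate, refracted into glycerin).
n₁ = n₂ / tan θ_B = 1.475 / tan 42.89° = 1.588.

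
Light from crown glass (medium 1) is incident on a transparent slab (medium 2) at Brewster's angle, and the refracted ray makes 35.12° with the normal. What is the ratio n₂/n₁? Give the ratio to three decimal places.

At Brewster incidence θ_B = 90° − θ_t = 90° − 35.12° = 54.88°.
Then n₂/n₁ = tan θ_B = tan 54.88° = 1.422.

n₂/n₁ ≈ 1.422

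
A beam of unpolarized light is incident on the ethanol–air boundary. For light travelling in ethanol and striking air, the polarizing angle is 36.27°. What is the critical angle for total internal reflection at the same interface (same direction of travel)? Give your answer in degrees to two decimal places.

n₂/n₁ = tan 36.27° = 0.7338; the critical angle satisfies sin θ_c = n₂/n₁.
θ_c = arcsin(0.7338) = 47.20°.

θ_c ≈ 47.20°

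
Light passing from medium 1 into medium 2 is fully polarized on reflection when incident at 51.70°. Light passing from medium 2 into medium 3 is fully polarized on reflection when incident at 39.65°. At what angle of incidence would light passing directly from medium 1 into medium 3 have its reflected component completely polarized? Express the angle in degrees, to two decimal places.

tan θ_B(1→2) = n₂/n₁ = tan 51.70° = 1.2662.
tan θ_B(2→3) = n₃/n₂ = tan 39.65° = 0.8287.
n₃/n₁ = 1.0494. Then tan θ_B(1→3) = n₃/n₁, so θ_B(1→3) = arctan(1.0494) = 46.38°.

θ_B ≈ 46.38°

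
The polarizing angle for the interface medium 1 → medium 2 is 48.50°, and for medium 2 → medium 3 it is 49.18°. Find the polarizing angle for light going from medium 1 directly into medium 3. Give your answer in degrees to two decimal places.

θ_B ≈ 52.61°

n₂/n₁ = tan 48.50° = 1.1303 and n₃/n₂ = tan 49.18° = 1.1577.
So n₃/n₁ = (n₂/n₁)(n₃/n₂) = 1.1303 × 1.1577 = 1.3085.
θ_B(1→3) = arctan(1.3085) = 52.61°.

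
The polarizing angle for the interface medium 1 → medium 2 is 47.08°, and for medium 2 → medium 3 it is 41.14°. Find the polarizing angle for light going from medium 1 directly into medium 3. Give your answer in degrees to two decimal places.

θ_B ≈ 43.21°

Each Brewster angle gives a ratio: n₂/n₁ = tan 47.08° = 1.0754, n₃/n₂ = tan 41.14° = 0.8736.
So n₃/n₁ = (n₂/n₁)(n₃/n₂) = 1.0754 × 0.8736 = 0.9394.
θ_B(1→3) = arctan(0.9394) = 43.21°.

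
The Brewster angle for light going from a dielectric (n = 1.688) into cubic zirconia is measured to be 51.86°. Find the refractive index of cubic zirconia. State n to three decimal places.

Brewster's law: tan θ_B = n₂/n₁ (light incident in a dielectric, refracted into cubic zirconia).
n₂ = n₁ tan θ_B = 1.688 × tan 51.86° = 2.150.

n ≈ 2.150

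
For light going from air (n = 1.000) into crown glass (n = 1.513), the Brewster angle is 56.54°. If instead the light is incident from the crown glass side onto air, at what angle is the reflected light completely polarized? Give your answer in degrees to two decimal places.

tan θ_B' = n₁/n₂ = 1/tan θ_B, so θ_B' = 90° − θ_B.
θ_B' = 90° − 56.54° = 33.46°.

θ_B' ≈ 33.46°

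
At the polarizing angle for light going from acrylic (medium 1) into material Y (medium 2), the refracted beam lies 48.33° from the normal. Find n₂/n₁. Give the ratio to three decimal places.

At Brewster incidence θ_B = 90° − θ_t = 90° − 48.33° = 41.67°.
tan θ_B = n₂/n₁, so n₂/n₁ = tan 41.67° = 0.890.

n₂/n₁ ≈ 0.890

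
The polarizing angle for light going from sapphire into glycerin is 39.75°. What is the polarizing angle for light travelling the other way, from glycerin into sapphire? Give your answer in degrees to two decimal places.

θ_B' ≈ 50.25°

The two Brewster angles are complementary: θ_B' = 90° − θ_B = 90° − 39.75° = 50.25°.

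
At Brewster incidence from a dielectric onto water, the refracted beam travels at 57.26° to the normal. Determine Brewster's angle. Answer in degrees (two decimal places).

θ_B ≈ 32.74°

Since the reflected and refracted rays are at right angles at the polarizing angle, θ_B + θ_t = 90°.
So θ_B = 90° − θ_t = 90° − 57.26° = 32.74°.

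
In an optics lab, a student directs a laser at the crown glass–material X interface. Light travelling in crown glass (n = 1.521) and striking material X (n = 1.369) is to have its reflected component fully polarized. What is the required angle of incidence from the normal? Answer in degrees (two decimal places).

θ_B ≈ 41.99°

tan θ_B = n₂/n₁ = 1.369/1.521 = 0.9001. Taking the arctangent, θ_B = 41.99°.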